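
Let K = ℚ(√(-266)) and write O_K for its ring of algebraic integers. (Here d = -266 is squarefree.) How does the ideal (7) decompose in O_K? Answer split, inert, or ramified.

Since -266 ≢ 1 mod 4, the ring of integers is ℤ[√-266] with discriminant 4·(-266) = -1064.
7 divides disc(K) = -1064, so 7 ramifies.

ramified — (7) = 𝔭²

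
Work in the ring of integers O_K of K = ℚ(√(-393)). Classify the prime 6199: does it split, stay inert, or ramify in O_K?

p splits

d = -393 ≡ 3 (mod 4), so O_K = ℤ[√-393] and disc(K) = 4d = -1572.
disc(K) = -1572 is not divisible by 6199; 6199 is unramified.
Legendre symbol by Euler's criterion: (-393/6199) ≡ (-393)^3099 ≡ 1 (mod 6199), i.e. (-393/6199) = 1.
(-393/6199) = 1, so 6199 splits.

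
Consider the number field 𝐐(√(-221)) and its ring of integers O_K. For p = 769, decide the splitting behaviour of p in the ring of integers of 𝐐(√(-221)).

d = -221 ≡ 3 (mod 4), so O_K = ℤ[√-221] and disc(K) = 4d = -884.
disc(K) = -884 is not divisible by 769; 769 is unramified.
Legendre symbol by Euler's criterion: (-221/769) ≡ (-221)^384 ≡ 768 (mod 769), i.e. (-221/769) = -1.
d is a non-residue mod p, hence 769 remains inert in O_K.

769 remains inert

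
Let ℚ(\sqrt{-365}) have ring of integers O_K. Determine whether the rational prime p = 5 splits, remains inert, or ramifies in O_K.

p ramifies

Since -365 ≢ 1 mod 4, the ring of integers is ℤ[√-365] with discriminant 4·(-365) = -1460.
disc(K) = -1460 = 5·(-292), so p = 5 is ramified.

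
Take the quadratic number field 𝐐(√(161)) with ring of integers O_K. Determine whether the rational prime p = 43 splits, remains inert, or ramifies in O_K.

161 mod 4 = 1, hence disc K = 161 and O_K = ℤ[(1+√161)/2].
disc(K) = 161 is not divisible by 43; 43 is unramified.
Compute (161/43) via Euler: 32^((43-1)/2) mod 43 = 42, so (161/43) = -1.
d is a non-residue mod p, hence 43 remains inert in O_K.

p is inert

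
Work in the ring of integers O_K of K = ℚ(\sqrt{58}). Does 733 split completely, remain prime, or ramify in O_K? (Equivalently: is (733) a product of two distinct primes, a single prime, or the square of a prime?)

Since 58 ≢ 1 mod 4, the ring of integers is ℤ[√58] with discriminant 4·58 = 232.
733 ∤ 232, so 733 is unramified.
Euler's criterion: 58^366 mod 733 = 1. Thus (58|733) = 1.
(58/733) = 1, so 733 splits.

p splits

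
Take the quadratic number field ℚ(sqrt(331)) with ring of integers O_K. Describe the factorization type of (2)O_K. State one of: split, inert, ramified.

331 mod 4 = 3, hence disc K = 4·331 = 1324 and O_K = ℤ[√331].
2 divides disc(K) = 1324, so 2 ramifies.

ramifies in O_K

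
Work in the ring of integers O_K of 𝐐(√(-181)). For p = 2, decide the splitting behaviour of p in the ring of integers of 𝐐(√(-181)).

2 is ramified

Since -181 ≢ 1 mod 4, the ring of integers is ℤ[√-181] with discriminant 4·(-181) = -724.
Ramification test: 2 | -724. The prime 2 ramifies in K.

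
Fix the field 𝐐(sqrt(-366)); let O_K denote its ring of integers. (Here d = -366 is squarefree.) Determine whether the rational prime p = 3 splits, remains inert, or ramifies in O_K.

-366 mod 4 = 2, hence disc K = 4·(-366) = -1464 and O_K = ℤ[√-366].
Ramification test: 3 | -1464. The prime 3 ramifies in K.

ramifies in O_K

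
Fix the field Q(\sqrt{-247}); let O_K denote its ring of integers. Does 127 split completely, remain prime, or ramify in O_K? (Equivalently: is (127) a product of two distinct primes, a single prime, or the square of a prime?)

-247 mod 4 = 1, hence disc K = -247 and O_K = ℤ[(1+√-247)/2].
Since gcd(127, -247) = 1 the prime 127 does not ramify.
Compute (-247/127) via Euler: 7^((127-1)/2) mod 127 = 126, so (-247/127) = -1.
d is a non-residue mod p, hence 127 remains inert in O_K.

127 remains inert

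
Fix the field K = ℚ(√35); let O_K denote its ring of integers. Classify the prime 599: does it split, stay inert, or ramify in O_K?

599 remains inert

Since 35 ≢ 1 mod 4, the ring of integers is ℤ[√35] with discriminant 4·35 = 140.
Since gcd(599, 140) = 1 the prime 599 does not ramify.
Compute (35/599) via Euler: 35^((599-1)/2) mod 599 = 598, so (35/599) = -1.
(35/599) = -1, so 599 is inert.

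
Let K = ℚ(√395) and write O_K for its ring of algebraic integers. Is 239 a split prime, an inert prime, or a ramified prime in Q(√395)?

remains prime (inert)

395 mod 4 = 3, hence disc K = 4·395 = 1580 and O_K = ℤ[√395].
Since gcd(239, 1580) = 1 the prime 239 does not ramify.
(395/239) = 156^119 mod 239 = 238, giving Legendre symbol -1.
Legendre symbol -1 ⇒ 239 is inert.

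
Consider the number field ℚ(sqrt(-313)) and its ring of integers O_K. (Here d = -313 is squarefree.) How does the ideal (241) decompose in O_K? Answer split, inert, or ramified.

split

d = -313 ≡ 3 (mod 4), so O_K = ℤ[√-313] and disc(K) = 4d = -1252.
Since gcd(241, -1252) = 1 the prime 241 does not ramify.
Compute (-313/241) via Euler: 169^((241-1)/2) mod 241 = 1, so (-313/241) = 1.
(-313/241) = 1, so 241 splits.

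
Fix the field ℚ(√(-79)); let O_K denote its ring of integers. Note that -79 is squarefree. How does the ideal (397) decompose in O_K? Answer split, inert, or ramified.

d = -79 ≡ 1 (mod 4), so O_K = ℤ[(1+√-79)/2] and disc(K) = d = -79.
disc(K) = -79 is not divisible by 397; 397 is unramified.
Euler's criterion: (-79)^198 mod 397 = 1. Thus (-79|397) = 1.
d is a quadratic residue mod p, hence 397 splits in O_K.

splits completely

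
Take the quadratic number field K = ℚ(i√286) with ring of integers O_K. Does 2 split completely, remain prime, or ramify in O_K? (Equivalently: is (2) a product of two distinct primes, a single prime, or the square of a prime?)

2 is ramified

Since -286 ≢ 1 mod 4, the ring of integers is ℤ[√-286] with discriminant 4·(-286) = -1144.
disc(K) = -1144 = 2·(-572), so p = 2 is ramified.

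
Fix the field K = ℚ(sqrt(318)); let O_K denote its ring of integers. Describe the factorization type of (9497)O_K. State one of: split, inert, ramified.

318 mod 4 = 2, hence disc K = 4·318 = 1272 and O_K = ℤ[√318].
Since gcd(9497, 1272) = 1 the prime 9497 does not ramify.
Legendre symbol by Euler's criterion: (318/9497) ≡ 318^4748 ≡ 9496 (mod 9497), i.e. (318/9497) = -1.
d is a non-residue mod p, hence 9497 remains inert in O_K.

remains prime (inert)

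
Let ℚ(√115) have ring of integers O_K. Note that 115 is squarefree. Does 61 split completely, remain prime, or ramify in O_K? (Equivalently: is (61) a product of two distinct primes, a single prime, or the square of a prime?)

remains prime (inert)

Since 115 ≢ 1 mod 4, the ring of integers is ℤ[√115] with discriminant 4·115 = 460.
Since gcd(61, 460) = 1 the prime 61 does not ramify.
Legendre symbol by Euler's criterion: (115/61) ≡ 115^30 ≡ 60 (mod 61), i.e. (115/61) = -1.
Legendre symbol -1 ⇒ 61 is inert.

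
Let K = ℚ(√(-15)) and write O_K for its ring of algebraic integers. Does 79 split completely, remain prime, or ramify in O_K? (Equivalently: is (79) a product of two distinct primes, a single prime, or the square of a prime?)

split

-15 mod 4 = 1, hence disc K = -15 and O_K = ℤ[(1+√-15)/2].
Since gcd(79, -15) = 1 the prime 79 does not ramify.
Euler's criterion: (-15)^39 mod 79 = 1. Thus (-15|79) = 1.
d is a quadratic residue mod p, hence 79 splits in O_K.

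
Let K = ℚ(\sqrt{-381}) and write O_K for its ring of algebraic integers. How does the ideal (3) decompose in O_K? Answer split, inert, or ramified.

Since -381 ≢ 1 mod 4, the ring of integers is ℤ[√-381] with discriminant 4·(-381) = -1524.
3 divides disc(K) = -1524, so 3 ramifies.

3 is ramified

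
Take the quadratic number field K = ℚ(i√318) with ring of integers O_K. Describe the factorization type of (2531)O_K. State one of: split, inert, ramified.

split — (2531) = 𝔭₁𝔭₂ with 𝔭₁ ≠ 𝔭₂

d = -318 ≡ 2 (mod 4), so O_K = ℤ[√-318] and disc(K) = 4d = -1272.
Since gcd(2531, -1272) = 1 the prime 2531 does not ramify.
Compute (-318/2531) via Euler: 2213^((2531-1)/2) mod 2531 = 1, so (-318/2531) = 1.
Legendre symbol 1 ⇒ 2531 is split.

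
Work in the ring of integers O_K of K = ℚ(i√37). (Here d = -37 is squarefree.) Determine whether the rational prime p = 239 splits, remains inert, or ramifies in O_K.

239 splits in O_K

d = -37 ≡ 3 (mod 4), so O_K = ℤ[√-37] and disc(K) = 4d = -148.
disc(K) = -148 is not divisible by 239; 239 is unramified.
Euler's criterion: (-37)^119 mod 239 = 1. Thus (-37|239) = 1.
Legendre symbol 1 ⇒ 239 is split.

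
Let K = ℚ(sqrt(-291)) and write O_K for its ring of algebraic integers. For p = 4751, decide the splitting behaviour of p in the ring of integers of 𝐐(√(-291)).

p is inert

d = -291 ≡ 1 (mod 4), so O_K = ℤ[(1+√-291)/2] and disc(K) = d = -291.
Since gcd(4751, -291) = 1 the prime 4751 does not ramify.
Legendre symbol by Euler's criterion: (-291/4751) ≡ (-291)^2375 ≡ 4750 (mod 4751), i.e. (-291/4751) = -1.
Legendre symbol -1 ⇒ 4751 is inert.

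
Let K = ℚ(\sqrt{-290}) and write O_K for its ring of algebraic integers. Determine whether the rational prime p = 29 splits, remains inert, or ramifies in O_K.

d = -290 ≡ 2 (mod 4), so O_K = ℤ[√-290] and disc(K) = 4d = -1160.
Ramification test: 29 | -1160. The prime 29 ramifies in K.

ramified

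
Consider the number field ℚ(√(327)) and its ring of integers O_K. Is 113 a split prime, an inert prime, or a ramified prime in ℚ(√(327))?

Since 327 ≢ 1 mod 4, the ring of integers is ℤ[√327] with discriminant 4·327 = 1308.
113 ∤ 1308, so 113 is unramified.
(327/113) = 101^56 mod 113 = 112, giving Legendre symbol -1.
Legendre symbol -1 ⇒ 113 is inert.

p is inert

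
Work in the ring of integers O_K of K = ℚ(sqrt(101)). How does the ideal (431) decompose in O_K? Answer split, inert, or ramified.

p is inert

101 mod 4 = 1, hence disc K = 101 and O_K = ℤ[(1+√101)/2].
431 ∤ 101, so 431 is unramified.
Euler's criterion: 101^215 mod 431 = 430. Thus (101|431) = -1.
(101/431) = -1, so 431 is inert.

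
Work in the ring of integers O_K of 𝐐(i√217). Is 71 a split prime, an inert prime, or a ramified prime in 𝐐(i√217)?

Since -217 ≢ 1 mod 4, the ring of integers is ℤ[√-217] with discriminant 4·(-217) = -868.
Since gcd(71, -868) = 1 the prime 71 does not ramify.
Compute (-217/71) via Euler: 67^((71-1)/2) mod 71 = 70, so (-217/71) = -1.
Legendre symbol -1 ⇒ 71 is inert.

inert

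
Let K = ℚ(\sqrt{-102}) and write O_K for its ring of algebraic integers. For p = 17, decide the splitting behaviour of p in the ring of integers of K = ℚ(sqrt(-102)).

p ramifies

-102 mod 4 = 2, hence disc K = 4·(-102) = -408 and O_K = ℤ[√-102].
disc(K) = -408 = 17·(-24), so p = 17 is ramified.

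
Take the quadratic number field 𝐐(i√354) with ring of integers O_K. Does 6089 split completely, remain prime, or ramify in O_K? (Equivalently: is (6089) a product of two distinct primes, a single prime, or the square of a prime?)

p is inert

d = -354 ≡ 2 (mod 4), so O_K = ℤ[√-354] and disc(K) = 4d = -1416.
disc(K) = -1416 is not divisible by 6089; 6089 is unramified.
Legendre symbol by Euler's criterion: (-354/6089) ≡ (-354)^3044 ≡ 6088 (mod 6089), i.e. (-354/6089) = -1.
Legendre symbol -1 ⇒ 6089 is inert.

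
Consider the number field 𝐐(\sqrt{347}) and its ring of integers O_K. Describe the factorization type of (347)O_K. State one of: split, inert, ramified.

ramifies in O_K

Since 347 ≢ 1 mod 4, the ring of integers is ℤ[√347] with discriminant 4·347 = 1388.
Ramification test: 347 | 1388. The prime 347 ramifies in K.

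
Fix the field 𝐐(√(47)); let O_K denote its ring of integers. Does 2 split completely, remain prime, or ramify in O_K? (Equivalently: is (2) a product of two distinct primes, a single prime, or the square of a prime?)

47 mod 4 = 3, hence disc K = 4·47 = 188 and O_K = ℤ[√47].
disc(K) = 188 = 2·94, so p = 2 is ramified.

ramified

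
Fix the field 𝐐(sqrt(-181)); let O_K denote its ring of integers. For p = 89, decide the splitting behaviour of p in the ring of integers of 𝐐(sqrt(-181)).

p is inert

-181 mod 4 = 3, hence disc K = 4·(-181) = -724 and O_K = ℤ[√-181].
disc(K) = -724 is not divisible by 89; 89 is unramified.
Compute (-181/89) via Euler: 86^((89-1)/2) mod 89 = 88, so (-181/89) = -1.
Legendre symbol -1 ⇒ 89 is inert.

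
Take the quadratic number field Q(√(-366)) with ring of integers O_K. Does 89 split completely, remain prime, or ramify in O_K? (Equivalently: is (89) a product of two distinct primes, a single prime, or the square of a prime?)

d = -366 ≡ 2 (mod 4), so O_K = ℤ[√-366] and disc(K) = 4d = -1464.
89 ∤ -1464, so 89 is unramified.
Compute (-366/89) via Euler: 79^((89-1)/2) mod 89 = 1, so (-366/89) = 1.
(-366/89) = 1, so 89 splits.

89 splits in O_K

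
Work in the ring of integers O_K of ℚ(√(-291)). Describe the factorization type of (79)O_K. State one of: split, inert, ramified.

Since -291 ≡ 1 mod 4, the ring of integers is ℤ[(1+√-291)/2] with discriminant -291.
Since gcd(79, -291) = 1 the prime 79 does not ramify.
Euler's criterion: (-291)^39 mod 79 = 1. Thus (-291|79) = 1.
Legendre symbol 1 ⇒ 79 is split.

splits completely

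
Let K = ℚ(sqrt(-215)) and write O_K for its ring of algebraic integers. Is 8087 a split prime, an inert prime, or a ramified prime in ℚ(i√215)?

Since -215 ≡ 1 mod 4, the ring of integers is ℤ[(1+√-215)/2] with discriminant -215.
disc(K) = -215 is not divisible by 8087; 8087 is unramified.
Legendre symbol by Euler's criterion: (-215/8087) ≡ (-215)^4043 ≡ 1 (mod 8087), i.e. (-215/8087) = 1.
Legendre symbol 1 ⇒ 8087 is split.

p splits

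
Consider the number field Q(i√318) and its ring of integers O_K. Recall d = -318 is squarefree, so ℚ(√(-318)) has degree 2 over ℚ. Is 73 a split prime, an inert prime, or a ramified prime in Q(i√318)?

Since -318 ≢ 1 mod 4, the ring of integers is ℤ[√-318] with discriminant 4·(-318) = -1272.
disc(K) = -1272 is not divisible by 73; 73 is unramified.
Euler's criterion: (-318)^36 mod 73 = 72. Thus (-318|73) = -1.
Legendre symbol -1 ⇒ 73 is inert.

73 remains inert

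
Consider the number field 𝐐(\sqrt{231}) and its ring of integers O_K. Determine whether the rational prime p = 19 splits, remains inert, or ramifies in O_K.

231 mod 4 = 3, hence disc K = 4·231 = 924 and O_K = ℤ[√231].
disc(K) = 924 is not divisible by 19; 19 is unramified.
Euler's criterion: 231^9 mod 19 = 18. Thus (231|19) = -1.
d is a non-residue mod p, hence 19 remains inert in O_K.

p is inert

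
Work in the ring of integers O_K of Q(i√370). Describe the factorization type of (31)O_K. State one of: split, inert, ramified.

31 splits in O_K

-370 mod 4 = 2, hence disc K = 4·(-370) = -1480 and O_K = ℤ[√-370].
31 ∤ -1480, so 31 is unramified.
(-370/31) = 2^15 mod 31 = 1, giving Legendre symbol 1.
d is a quadratic residue mod p, hence 31 splits in O_K.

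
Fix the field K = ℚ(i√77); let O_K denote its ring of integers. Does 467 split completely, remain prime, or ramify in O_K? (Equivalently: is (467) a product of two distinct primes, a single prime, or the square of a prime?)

d = -77 ≡ 3 (mod 4), so O_K = ℤ[√-77] and disc(K) = 4d = -308.
467 ∤ -308, so 467 is unramified.
Euler's criterion: (-77)^233 mod 467 = 1. Thus (-77|467) = 1.
Legendre symbol 1 ⇒ 467 is split.

split — (467) = 𝔭₁𝔭₂ with 𝔭₁ ≠ 𝔭₂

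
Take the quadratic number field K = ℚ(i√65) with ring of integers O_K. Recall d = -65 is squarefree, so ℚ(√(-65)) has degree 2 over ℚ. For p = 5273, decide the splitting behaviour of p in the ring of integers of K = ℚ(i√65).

split — (5273) = 𝔭₁𝔭₂ with 𝔭₁ ≠ 𝔭₂

-65 mod 4 = 3, hence disc K = 4·(-65) = -260 and O_K = ℤ[√-65].
5273 ∤ -260, so 5273 is unramified.
Euler's criterion: (-65)^2636 mod 5273 = 1. Thus (-65|5273) = 1.
d is a quadratic residue mod p, hence 5273 splits in O_K.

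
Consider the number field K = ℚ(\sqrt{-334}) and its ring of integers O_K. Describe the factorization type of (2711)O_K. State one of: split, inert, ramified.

2711 remains inert

-334 mod 4 = 2, hence disc K = 4·(-334) = -1336 and O_K = ℤ[√-334].
Since gcd(2711, -1336) = 1 the prime 2711 does not ramify.
Legendre symbol by Euler's criterion: (-334/2711) ≡ (-334)^1355 ≡ 2710 (mod 2711), i.e. (-334/2711) = -1.
d is a non-residue mod p, hence 2711 remains inert in O_K.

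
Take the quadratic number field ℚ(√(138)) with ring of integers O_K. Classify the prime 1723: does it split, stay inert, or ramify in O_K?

138 mod 4 = 2, hence disc K = 4·138 = 552 and O_K = ℤ[√138].
disc(K) = 552 is not divisible by 1723; 1723 is unramified.
(138/1723) = 138^861 mod 1723 = 1, giving Legendre symbol 1.
Legendre symbol 1 ⇒ 1723 is split.

splits completely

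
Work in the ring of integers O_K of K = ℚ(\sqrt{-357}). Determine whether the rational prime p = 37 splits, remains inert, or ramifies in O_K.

d = -357 ≡ 3 (mod 4), so O_K = ℤ[√-357] and disc(K) = 4d = -1428.
disc(K) = -1428 is not divisible by 37; 37 is unramified.
(-357/37) = 13^18 mod 37 = 36, giving Legendre symbol -1.
Legendre symbol -1 ⇒ 37 is inert.

p is inert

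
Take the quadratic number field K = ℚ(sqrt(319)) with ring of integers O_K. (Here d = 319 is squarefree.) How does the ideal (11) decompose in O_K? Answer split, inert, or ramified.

d = 319 ≡ 3 (mod 4), so O_K = ℤ[√319] and disc(K) = 4d = 1276.
11 divides disc(K) = 1276, so 11 ramifies.

ramifies in O_K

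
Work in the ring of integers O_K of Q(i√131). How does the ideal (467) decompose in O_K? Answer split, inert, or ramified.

467 splits in O_K

Since -131 ≡ 1 mod 4, the ring of integers is ℤ[(1+√-131)/2] with discriminant -131.
disc(K) = -131 is not divisible by 467; 467 is unramified.
(-131/467) = 336^233 mod 467 = 1, giving Legendre symbol 1.
(-131/467) = 1, so 467 splits.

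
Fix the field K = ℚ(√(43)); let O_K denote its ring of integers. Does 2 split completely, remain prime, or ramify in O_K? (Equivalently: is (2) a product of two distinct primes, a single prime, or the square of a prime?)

d = 43 ≡ 3 (mod 4), so O_K = ℤ[√43] and disc(K) = 4d = 172.
Ramification test: 2 | 172. The prime 2 ramifies in K.

ramified — (2) = 𝔭²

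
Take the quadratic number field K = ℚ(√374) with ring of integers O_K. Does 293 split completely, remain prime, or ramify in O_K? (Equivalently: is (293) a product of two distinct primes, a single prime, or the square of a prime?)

split

374 mod 4 = 2, hence disc K = 4·374 = 1496 and O_K = ℤ[√374].
Since gcd(293, 1496) = 1 the prime 293 does not ramify.
(374/293) = 81^146 mod 293 = 1, giving Legendre symbol 1.
d is a quadratic residue mod p, hence 293 splits in O_K.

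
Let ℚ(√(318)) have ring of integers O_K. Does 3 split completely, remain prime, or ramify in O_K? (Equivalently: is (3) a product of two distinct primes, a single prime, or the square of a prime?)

318 mod 4 = 2, hence disc K = 4·318 = 1272 and O_K = ℤ[√318].
disc(K) = 1272 = 3·424, so p = 3 is ramified.

ramifies in O_K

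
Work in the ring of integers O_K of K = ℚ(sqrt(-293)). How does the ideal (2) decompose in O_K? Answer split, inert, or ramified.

ramified

-293 mod 4 = 3, hence disc K = 4·(-293) = -1172 and O_K = ℤ[√-293].
disc(K) = -1172 = 2·(-586), so p = 2 is ramified.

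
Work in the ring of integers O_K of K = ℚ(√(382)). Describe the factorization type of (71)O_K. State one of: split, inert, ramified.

d = 382 ≡ 2 (mod 4), so O_K = ℤ[√382] and disc(K) = 4d = 1528.
Since gcd(71, 1528) = 1 the prime 71 does not ramify.
Legendre symbol by Euler's criterion: (382/71) ≡ 382^35 ≡ 1 (mod 71), i.e. (382/71) = 1.
(382/71) = 1, so 71 splits.

split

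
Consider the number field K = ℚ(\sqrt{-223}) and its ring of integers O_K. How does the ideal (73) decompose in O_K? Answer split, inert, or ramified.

-223 mod 4 = 1, hence disc K = -223 and O_K = ℤ[(1+√-223)/2].
Since gcd(73, -223) = 1 the prime 73 does not ramify.
Legendre symbol by Euler's criterion: (-223/73) ≡ (-223)^36 ≡ 1 (mod 73), i.e. (-223/73) = 1.
d is a quadratic residue mod p, hence 73 splits in O_K.

split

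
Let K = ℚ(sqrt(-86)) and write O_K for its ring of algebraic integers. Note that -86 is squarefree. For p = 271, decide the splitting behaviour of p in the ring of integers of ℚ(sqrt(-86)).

splits completely

d = -86 ≡ 2 (mod 4), so O_K = ℤ[√-86] and disc(K) = 4d = -344.
disc(K) = -344 is not divisible by 271; 271 is unramified.
Legendre symbol by Euler's criterion: (-86/271) ≡ (-86)^135 ≡ 1 (mod 271), i.e. (-86/271) = 1.
(-86/271) = 1, so 271 splits.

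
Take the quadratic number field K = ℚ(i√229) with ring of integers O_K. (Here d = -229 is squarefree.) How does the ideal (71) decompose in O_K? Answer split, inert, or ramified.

p is inert

Since -229 ≢ 1 mod 4, the ring of integers is ℤ[√-229] with discriminant 4·(-229) = -916.
71 ∤ -916, so 71 is unramified.
Compute (-229/71) via Euler: 55^((71-1)/2) mod 71 = 70, so (-229/71) = -1.
Legendre symbol -1 ⇒ 71 is inert.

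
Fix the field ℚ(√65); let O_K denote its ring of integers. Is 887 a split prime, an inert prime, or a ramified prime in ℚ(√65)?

65 mod 4 = 1, hence disc K = 65 and O_K = ℤ[(1+√65)/2].
Since gcd(887, 65) = 1 the prime 887 does not ramify.
Legendre symbol by Euler's criterion: (65/887) ≡ 65^443 ≡ 886 (mod 887), i.e. (65/887) = -1.
(65/887) = -1, so 887 is inert.

p is inert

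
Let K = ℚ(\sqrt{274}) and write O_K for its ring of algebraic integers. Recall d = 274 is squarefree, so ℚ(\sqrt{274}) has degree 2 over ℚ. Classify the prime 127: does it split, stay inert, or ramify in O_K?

127 remains inert

d = 274 ≡ 2 (mod 4), so O_K = ℤ[√274] and disc(K) = 4d = 1096.
disc(K) = 1096 is not divisible by 127; 127 is unramified.
Compute (274/127) via Euler: 20^((127-1)/2) mod 127 = 126, so (274/127) = -1.
Legendre symbol -1 ⇒ 127 is inert.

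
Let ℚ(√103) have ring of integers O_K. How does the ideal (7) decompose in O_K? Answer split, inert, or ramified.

d = 103 ≡ 3 (mod 4), so O_K = ℤ[√103] and disc(K) = 4d = 412.
Since gcd(7, 412) = 1 the prime 7 does not ramify.
Compute (103/7) via Euler: 5^((7-1)/2) mod 7 = 6, so (103/7) = -1.
d is a non-residue mod p, hence 7 remains inert in O_K.

remains prime (inert)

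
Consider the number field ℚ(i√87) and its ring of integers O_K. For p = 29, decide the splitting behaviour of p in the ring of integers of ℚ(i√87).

d = -87 ≡ 1 (mod 4), so O_K = ℤ[(1+√-87)/2] and disc(K) = d = -87.
29 divides disc(K) = -87, so 29 ramifies.

p ramifies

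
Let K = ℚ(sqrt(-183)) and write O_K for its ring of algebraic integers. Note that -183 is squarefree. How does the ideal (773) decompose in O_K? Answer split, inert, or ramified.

inert

Since -183 ≡ 1 mod 4, the ring of integers is ℤ[(1+√-183)/2] with discriminant -183.
disc(K) = -183 is not divisible by 773; 773 is unramified.
Legendre symbol by Euler's criterion: (-183/773) ≡ (-183)^386 ≡ 772 (mod 773), i.e. (-183/773) = -1.
Legendre symbol -1 ⇒ 773 is inert.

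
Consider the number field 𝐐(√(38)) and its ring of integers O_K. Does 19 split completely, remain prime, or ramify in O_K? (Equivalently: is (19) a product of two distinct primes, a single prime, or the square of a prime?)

38 mod 4 = 2, hence disc K = 4·38 = 152 and O_K = ℤ[√38].
disc(K) = 152 = 19·8, so p = 19 is ramified.

ramifies in O_K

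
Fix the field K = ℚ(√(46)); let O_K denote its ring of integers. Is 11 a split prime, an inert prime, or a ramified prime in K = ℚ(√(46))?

remains prime (inert)

46 mod 4 = 2, hence disc K = 4·46 = 184 and O_K = ℤ[√46].
disc(K) = 184 is not divisible by 11; 11 is unramified.
Euler's criterion: 46^5 mod 11 = 10. Thus (46|11) = -1.
d is a non-residue mod p, hence 11 remains inert in O_K.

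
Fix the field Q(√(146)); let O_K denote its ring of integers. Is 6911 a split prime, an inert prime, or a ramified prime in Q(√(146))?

splits completely

d = 146 ≡ 2 (mod 4), so O_K = ℤ[√146] and disc(K) = 4d = 584.
disc(K) = 584 is not divisible by 6911; 6911 is unramified.
Euler's criterion: 146^3455 mod 6911 = 1. Thus (146|6911) = 1.
(146/6911) = 1, so 6911 splits.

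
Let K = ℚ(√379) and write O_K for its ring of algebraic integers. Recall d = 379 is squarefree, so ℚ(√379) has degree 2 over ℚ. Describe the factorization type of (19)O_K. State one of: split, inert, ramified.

Since 379 ≢ 1 mod 4, the ring of integers is ℤ[√379] with discriminant 4·379 = 1516.
Since gcd(19, 1516) = 1 the prime 19 does not ramify.
Euler's criterion: 379^9 mod 19 = 18. Thus (379|19) = -1.
(379/19) = -1, so 19 is inert.

inert — (19) stays prime in O_K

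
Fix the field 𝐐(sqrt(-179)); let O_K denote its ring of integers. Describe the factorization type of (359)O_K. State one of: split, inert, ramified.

p splits

-179 mod 4 = 1, hence disc K = -179 and O_K = ℤ[(1+√-179)/2].
Since gcd(359, -179) = 1 the prime 359 does not ramify.
Legendre symbol by Euler's criterion: (-179/359) ≡ (-179)^179 ≡ 1 (mod 359), i.e. (-179/359) = 1.
Legendre symbol 1 ⇒ 359 is split.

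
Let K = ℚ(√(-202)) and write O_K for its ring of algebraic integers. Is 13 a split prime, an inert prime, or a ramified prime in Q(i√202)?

inert — (13) stays prime in O_K

d = -202 ≡ 2 (mod 4), so O_K = ℤ[√-202] and disc(K) = 4d = -808.
disc(K) = -808 is not divisible by 13; 13 is unramified.
Compute (-202/13) via Euler: 6^((13-1)/2) mod 13 = 12, so (-202/13) = -1.
(-202/13) = -1, so 13 is inert.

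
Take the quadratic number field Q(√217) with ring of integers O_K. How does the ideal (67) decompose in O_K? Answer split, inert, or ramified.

217 mod 4 = 1, hence disc K = 217 and O_K = ℤ[(1+√217)/2].
67 ∤ 217, so 67 is unramified.
Legendre symbol by Euler's criterion: (217/67) ≡ 217^33 ≡ 1 (mod 67), i.e. (217/67) = 1.
d is a quadratic residue mod p, hence 67 splits in O_K.

split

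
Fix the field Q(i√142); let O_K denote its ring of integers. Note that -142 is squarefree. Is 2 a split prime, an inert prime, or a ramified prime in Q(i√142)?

Since -142 ≢ 1 mod 4, the ring of integers is ℤ[√-142] with discriminant 4·(-142) = -568.
disc(K) = -568 = 2·(-284), so p = 2 is ramified.

ramified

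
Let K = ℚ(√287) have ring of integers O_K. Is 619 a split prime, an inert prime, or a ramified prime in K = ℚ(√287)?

d = 287 ≡ 3 (mod 4), so O_K = ℤ[√287] and disc(K) = 4d = 1148.
Since gcd(619, 1148) = 1 the prime 619 does not ramify.
(287/619) = 287^309 mod 619 = 1, giving Legendre symbol 1.
Legendre symbol 1 ⇒ 619 is split.

split — (619) = 𝔭₁𝔭₂ with 𝔭₁ ≠ 𝔭₂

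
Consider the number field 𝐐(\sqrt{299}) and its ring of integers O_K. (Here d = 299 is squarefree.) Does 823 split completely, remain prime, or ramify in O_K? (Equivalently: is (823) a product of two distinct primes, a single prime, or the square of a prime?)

823 remains inert

d = 299 ≡ 3 (mod 4), so O_K = ℤ[√299] and disc(K) = 4d = 1196.
disc(K) = 1196 is not divisible by 823; 823 is unramified.
Euler's criterion: 299^411 mod 823 = 822. Thus (299|823) = -1.
d is a non-residue mod p, hence 823 remains inert in O_K.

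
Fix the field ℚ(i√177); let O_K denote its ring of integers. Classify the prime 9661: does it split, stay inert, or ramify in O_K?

inert

Since -177 ≢ 1 mod 4, the ring of integers is ℤ[√-177] with discriminant 4·(-177) = -708.
disc(K) = -708 is not divisible by 9661; 9661 is unramified.
Legendre symbol by Euler's criterion: (-177/9661) ≡ (-177)^4830 ≡ 9660 (mod 9661), i.e. (-177/9661) = -1.
d is a non-residue mod p, hence 9661 remains inert in O_K.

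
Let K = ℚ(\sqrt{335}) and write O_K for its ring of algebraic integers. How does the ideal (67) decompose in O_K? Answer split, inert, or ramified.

d = 335 ≡ 3 (mod 4), so O_K = ℤ[√335] and disc(K) = 4d = 1340.
disc(K) = 1340 = 67·20, so p = 67 is ramified.

p ramifies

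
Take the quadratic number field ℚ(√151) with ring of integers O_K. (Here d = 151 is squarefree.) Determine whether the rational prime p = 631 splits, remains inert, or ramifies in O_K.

d = 151 ≡ 3 (mod 4), so O_K = ℤ[√151] and disc(K) = 4d = 604.
disc(K) = 604 is not divisible by 631; 631 is unramified.
Euler's criterion: 151^315 mod 631 = 1. Thus (151|631) = 1.
Legendre symbol 1 ⇒ 631 is split.

split — (631) = 𝔭₁𝔭₂ with 𝔭₁ ≠ 𝔭₂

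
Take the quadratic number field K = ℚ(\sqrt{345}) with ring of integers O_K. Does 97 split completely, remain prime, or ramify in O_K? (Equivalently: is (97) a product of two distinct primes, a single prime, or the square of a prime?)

97 splits in O_K

Since 345 ≡ 1 mod 4, the ring of integers is ℤ[(1+√345)/2] with discriminant 345.
Since gcd(97, 345) = 1 the prime 97 does not ramify.
Euler's criterion: 345^48 mod 97 = 1. Thus (345|97) = 1.
d is a quadratic residue mod p, hence 97 splits in O_K.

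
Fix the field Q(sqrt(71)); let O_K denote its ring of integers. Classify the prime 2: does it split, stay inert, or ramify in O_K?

2 is ramified

d = 71 ≡ 3 (mod 4), so O_K = ℤ[√71] and disc(K) = 4d = 284.
disc(K) = 284 = 2·142, so p = 2 is ramified.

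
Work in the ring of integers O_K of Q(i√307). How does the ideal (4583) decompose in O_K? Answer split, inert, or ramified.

Since -307 ≡ 1 mod 4, the ring of integers is ℤ[(1+√-307)/2] with discriminant -307.
4583 ∤ -307, so 4583 is unramified.
(-307/4583) = 4276^2291 mod 4583 = 1, giving Legendre symbol 1.
(-307/4583) = 1, so 4583 splits.

splits completely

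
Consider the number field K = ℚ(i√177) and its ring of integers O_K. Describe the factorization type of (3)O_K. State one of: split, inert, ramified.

ramifies in O_K

Since -177 ≢ 1 mod 4, the ring of integers is ℤ[√-177] with discriminant 4·(-177) = -708.
disc(K) = -708 = 3·(-236), so p = 3 is ramified.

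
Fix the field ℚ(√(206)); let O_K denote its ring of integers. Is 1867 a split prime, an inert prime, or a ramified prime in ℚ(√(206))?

Since 206 ≢ 1 mod 4, the ring of integers is ℤ[√206] with discriminant 4·206 = 824.
Since gcd(1867, 824) = 1 the prime 1867 does not ramify.
Euler's criterion: 206^933 mod 1867 = 1. Thus (206|1867) = 1.
Legendre symbol 1 ⇒ 1867 is split.

p splits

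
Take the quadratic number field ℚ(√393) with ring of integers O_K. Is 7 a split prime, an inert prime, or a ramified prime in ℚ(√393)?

p splits

Since 393 ≡ 1 mod 4, the ring of integers is ℤ[(1+√393)/2] with discriminant 393.
7 ∤ 393, so 7 is unramified.
Legendre symbol by Euler's criterion: (393/7) ≡ 393^3 ≡ 1 (mod 7), i.e. (393/7) = 1.
(393/7) = 1, so 7 splits.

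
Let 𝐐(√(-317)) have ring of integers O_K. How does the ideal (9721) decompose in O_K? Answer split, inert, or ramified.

Since -317 ≢ 1 mod 4, the ring of integers is ℤ[√-317] with discriminant 4·(-317) = -1268.
Since gcd(9721, -1268) = 1 the prime 9721 does not ramify.
(-317/9721) = 9404^4860 mod 9721 = 9720, giving Legendre symbol -1.
d is a non-residue mod p, hence 9721 remains inert in O_K.

9721 remains inert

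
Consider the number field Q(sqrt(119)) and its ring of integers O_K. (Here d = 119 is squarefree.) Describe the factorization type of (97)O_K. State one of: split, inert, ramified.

d = 119 ≡ 3 (mod 4), so O_K = ℤ[√119] and disc(K) = 4d = 476.
disc(K) = 476 is not divisible by 97; 97 is unramified.
Legendre symbol by Euler's criterion: (119/97) ≡ 119^48 ≡ 1 (mod 97), i.e. (119/97) = 1.
d is a quadratic residue mod p, hence 97 splits in O_K.

97 splits in O_K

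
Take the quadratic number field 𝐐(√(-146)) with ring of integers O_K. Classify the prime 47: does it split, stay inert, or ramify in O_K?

Since -146 ≢ 1 mod 4, the ring of integers is ℤ[√-146] with discriminant 4·(-146) = -584.
47 ∤ -584, so 47 is unramified.
Compute (-146/47) via Euler: 42^((47-1)/2) mod 47 = 1, so (-146/47) = 1.
Legendre symbol 1 ⇒ 47 is split.

splits completely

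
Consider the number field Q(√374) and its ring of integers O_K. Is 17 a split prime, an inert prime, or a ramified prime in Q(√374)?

ramified

Since 374 ≢ 1 mod 4, the ring of integers is ℤ[√374] with discriminant 4·374 = 1496.
17 divides disc(K) = 1496, so 17 ramifies.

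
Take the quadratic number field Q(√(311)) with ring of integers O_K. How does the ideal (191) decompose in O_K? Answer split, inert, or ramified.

split — (191) = 𝔭₁𝔭₂ with 𝔭₁ ≠ 𝔭₂

Since 311 ≢ 1 mod 4, the ring of integers is ℤ[√311] with discriminant 4·311 = 1244.
Since gcd(191, 1244) = 1 the prime 191 does not ramify.
(311/191) = 120^95 mod 191 = 1, giving Legendre symbol 1.
(311/191) = 1, so 191 splits.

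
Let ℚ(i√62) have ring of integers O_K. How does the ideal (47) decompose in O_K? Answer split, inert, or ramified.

d = -62 ≡ 2 (mod 4), so O_K = ℤ[√-62] and disc(K) = 4d = -248.
47 ∤ -248, so 47 is unramified.
(-62/47) = 32^23 mod 47 = 1, giving Legendre symbol 1.
d is a quadratic residue mod p, hence 47 splits in O_K.

47 splits in O_K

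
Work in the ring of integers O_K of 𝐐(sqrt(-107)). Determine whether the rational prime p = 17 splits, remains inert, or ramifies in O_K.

d = -107 ≡ 1 (mod 4), so O_K = ℤ[(1+√-107)/2] and disc(K) = d = -107.
17 ∤ -107, so 17 is unramified.
Legendre symbol by Euler's criterion: (-107/17) ≡ (-107)^8 ≡ 16 (mod 17), i.e. (-107/17) = -1.
Legendre symbol -1 ⇒ 17 is inert.

inert — (17) stays prime in O_K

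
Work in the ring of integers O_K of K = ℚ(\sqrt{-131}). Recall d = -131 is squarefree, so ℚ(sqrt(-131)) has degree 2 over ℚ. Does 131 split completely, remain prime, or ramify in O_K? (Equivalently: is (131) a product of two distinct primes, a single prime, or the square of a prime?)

Since -131 ≡ 1 mod 4, the ring of integers is ℤ[(1+√-131)/2] with discriminant -131.
disc(K) = -131 = 131·(-1), so p = 131 is ramified.

ramifies in O_K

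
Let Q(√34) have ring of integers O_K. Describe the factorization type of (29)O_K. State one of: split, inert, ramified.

split — (29) = 𝔭₁𝔭₂ with 𝔭₁ ≠ 𝔭₂

34 mod 4 = 2, hence disc K = 4·34 = 136 and O_K = ℤ[√34].
disc(K) = 136 is not divisible by 29; 29 is unramified.
Compute (34/29) via Euler: 5^((29-1)/2) mod 29 = 1, so (34/29) = 1.
d is a quadratic residue mod p, hence 29 splits in O_K.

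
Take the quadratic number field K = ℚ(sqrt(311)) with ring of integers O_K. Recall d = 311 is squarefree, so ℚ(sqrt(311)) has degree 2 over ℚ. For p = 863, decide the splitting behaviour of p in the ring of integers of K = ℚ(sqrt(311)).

d = 311 ≡ 3 (mod 4), so O_K = ℤ[√311] and disc(K) = 4d = 1244.
Since gcd(863, 1244) = 1 the prime 863 does not ramify.
Compute (311/863) via Euler: 311^((863-1)/2) mod 863 = 1, so (311/863) = 1.
(311/863) = 1, so 863 splits.

split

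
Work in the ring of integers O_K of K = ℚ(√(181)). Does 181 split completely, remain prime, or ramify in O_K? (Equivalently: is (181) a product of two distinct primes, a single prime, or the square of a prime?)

d = 181 ≡ 1 (mod 4), so O_K = ℤ[(1+√181)/2] and disc(K) = d = 181.
disc(K) = 181 = 181·1, so p = 181 is ramified.

181 is ramified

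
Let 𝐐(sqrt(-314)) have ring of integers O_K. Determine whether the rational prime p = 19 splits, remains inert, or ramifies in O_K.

split — (19) = 𝔭₁𝔭₂ with 𝔭₁ ≠ 𝔭₂

-314 mod 4 = 2, hence disc K = 4·(-314) = -1256 and O_K = ℤ[√-314].
19 ∤ -1256, so 19 is unramified.
Legendre symbol by Euler's criterion: (-314/19) ≡ (-314)^9 ≡ 1 (mod 19), i.e. (-314/19) = 1.
(-314/19) = 1, so 19 splits.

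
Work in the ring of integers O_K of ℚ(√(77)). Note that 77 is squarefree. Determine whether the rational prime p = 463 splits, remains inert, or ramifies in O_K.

77 mod 4 = 1, hence disc K = 77 and O_K = ℤ[(1+√77)/2].
disc(K) = 77 is not divisible by 463; 463 is unramified.
Compute (77/463) via Euler: 77^((463-1)/2) mod 463 = 1, so (77/463) = 1.
d is a quadratic residue mod p, hence 463 splits in O_K.

splits completely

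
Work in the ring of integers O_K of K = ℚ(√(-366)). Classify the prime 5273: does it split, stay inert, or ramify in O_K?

remains prime (inert)

d = -366 ≡ 2 (mod 4), so O_K = ℤ[√-366] and disc(K) = 4d = -1464.
Since gcd(5273, -1464) = 1 the prime 5273 does not ramify.
(-366/5273) = 4907^2636 mod 5273 = 5272, giving Legendre symbol -1.
(-366/5273) = -1, so 5273 is inert.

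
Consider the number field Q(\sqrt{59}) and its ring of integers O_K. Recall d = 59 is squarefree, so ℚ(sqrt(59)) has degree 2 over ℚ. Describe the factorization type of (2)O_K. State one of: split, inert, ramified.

59 mod 4 = 3, hence disc K = 4·59 = 236 and O_K = ℤ[√59].
2 divides disc(K) = 236, so 2 ramifies.

2 is ramified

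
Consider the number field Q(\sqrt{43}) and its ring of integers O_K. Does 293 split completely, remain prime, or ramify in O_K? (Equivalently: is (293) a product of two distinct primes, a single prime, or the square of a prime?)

p splits

43 mod 4 = 3, hence disc K = 4·43 = 172 and O_K = ℤ[√43].
Since gcd(293, 172) = 1 the prime 293 does not ramify.
(43/293) = 43^146 mod 293 = 1, giving Legendre symbol 1.
d is a quadratic residue mod p, hence 293 splits in O_K.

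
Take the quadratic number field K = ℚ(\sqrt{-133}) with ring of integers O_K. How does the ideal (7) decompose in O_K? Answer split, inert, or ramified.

7 is ramified

d = -133 ≡ 3 (mod 4), so O_K = ℤ[√-133] and disc(K) = 4d = -532.
Ramification test: 7 | -532. The prime 7 ramifies in K.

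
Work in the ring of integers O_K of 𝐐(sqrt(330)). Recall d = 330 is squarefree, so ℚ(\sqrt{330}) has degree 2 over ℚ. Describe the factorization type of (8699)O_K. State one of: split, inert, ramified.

d = 330 ≡ 2 (mod 4), so O_K = ℤ[√330] and disc(K) = 4d = 1320.
disc(K) = 1320 is not divisible by 8699; 8699 is unramified.
Euler's criterion: 330^4349 mod 8699 = 1. Thus (330|8699) = 1.
d is a quadratic residue mod p, hence 8699 splits in O_K.

8699 splits in O_K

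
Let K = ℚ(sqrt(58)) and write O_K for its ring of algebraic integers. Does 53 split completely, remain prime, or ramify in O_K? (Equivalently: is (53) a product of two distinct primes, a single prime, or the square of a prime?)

Since 58 ≢ 1 mod 4, the ring of integers is ℤ[√58] with discriminant 4·58 = 232.
53 ∤ 232, so 53 is unramified.
Legendre symbol by Euler's criterion: (58/53) ≡ 58^26 ≡ 52 (mod 53), i.e. (58/53) = -1.
Legendre symbol -1 ⇒ 53 is inert.

inert — (53) stays prime in O_K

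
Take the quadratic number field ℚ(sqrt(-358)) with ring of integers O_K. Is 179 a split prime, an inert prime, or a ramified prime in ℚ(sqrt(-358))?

179 is ramified

Since -358 ≢ 1 mod 4, the ring of integers is ℤ[√-358] with discriminant 4·(-358) = -1432.
179 divides disc(K) = -1432, so 179 ramifies.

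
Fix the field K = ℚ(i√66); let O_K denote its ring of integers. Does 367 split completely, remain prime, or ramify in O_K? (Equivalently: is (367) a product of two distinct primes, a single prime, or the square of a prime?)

d = -66 ≡ 2 (mod 4), so O_K = ℤ[√-66] and disc(K) = 4d = -264.
367 ∤ -264, so 367 is unramified.
(-66/367) = 301^183 mod 367 = 366, giving Legendre symbol -1.
d is a non-residue mod p, hence 367 remains inert in O_K.

inert — (367) stays prime in O_K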